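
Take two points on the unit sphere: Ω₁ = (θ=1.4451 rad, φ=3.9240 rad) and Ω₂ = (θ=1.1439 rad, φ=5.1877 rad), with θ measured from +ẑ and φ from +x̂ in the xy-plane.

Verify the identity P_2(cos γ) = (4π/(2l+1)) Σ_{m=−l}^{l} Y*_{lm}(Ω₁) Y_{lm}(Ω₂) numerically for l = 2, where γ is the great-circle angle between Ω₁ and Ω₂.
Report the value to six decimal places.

Summing Y*_{l m}(θ₁,φ₁)·Y_{l m}(θ₂,φ₂) over m ∈ [−2, 2]; prefactor 4π/(2·2+1) = 2.513274:
  term(m=-2) = -0.09945 - 0.07013j   from Y*(Ω₁)=0.00227 + 0.38020j, Y(Ω₂)=-0.18601 + 0.26045j
  term(m=-1) = 0.00846 - 0.02667j   from Y*(Ω₁)=-0.06815 - 0.06774j, Y(Ω₂)=0.13324 + 0.25889j
  term(m=+0) = 0.04603 + 0.00000j   from Y*(Ω₁)=-0.30052 + 0.00000j, Y(Ω₂)=-0.15318 + 0.00000j
  term(m=+1) = 0.00846 + 0.02667j   from Y*(Ω₁)=0.06815 - 0.06774j, Y(Ω₂)=-0.13324 + 0.25889j
  term(m=+2) = -0.09945 + 0.07013j   from Y*(Ω₁)=0.00227 - 0.38020j, Y(Ω₂)=-0.18601 - 0.26045j
Accumulated sum -0.13594 + 0.00000j; after 4π/(2l+1) scaling, -0.34166 + 0.00000j ⇒ P_2 = -0.341661

-0.341661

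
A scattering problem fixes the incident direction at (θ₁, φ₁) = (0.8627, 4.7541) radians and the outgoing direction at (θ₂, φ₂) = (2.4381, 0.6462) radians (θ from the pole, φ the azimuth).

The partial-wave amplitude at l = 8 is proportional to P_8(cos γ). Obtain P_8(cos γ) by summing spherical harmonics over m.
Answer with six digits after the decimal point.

Summing Y*_{l m}(θ₁,φ₁)·Y_{l m}(θ₂,φ₂) over m ∈ [−8, 8]; prefactor 4π/(2·8+1) = 0.739198:
  [-8]  conj(Y_{8,-8})(Ω₁) = 0.05398 + 0.01871j ; Y_{8,-8}(Ω₂) = 0.00698 + 0.01418j ; Δ = 0.00011 + 0.00090j
  [-7]  conj(Y_{8,-7})(Ω₁) = -0.05632 + 0.18738j ; Y_{8,-7}(Ω₂) = 0.01400 - 0.07320j ; Δ = 0.01293 + 0.00675j
  [-6]  conj(Y_{8,-6})(Ω₁) = -0.37445 - 0.09572j ; Y_{8,-6}(Ω₂) = -0.15794 + 0.14295j ; Δ = 0.07282 - 0.03841j
  [-5]  conj(Y_{8,-5})(Ω₁) = 0.09263 - 0.43769j ; Y_{8,-5}(Ω₂) = 0.40040 - 0.03589j ; Δ = 0.02138 - 0.17857j
  [-4]  conj(Y_{8,-4})(Ω₁) = 0.18131 + 0.03053j ; Y_{8,-4}(Ω₂) = -0.39539 - 0.24613j ; Δ = -0.06417 - 0.05670j
  [-3]  conj(Y_{8,-3})(Ω₁) = 0.03169 - 0.25191j ; Y_{8,-3}(Ω₂) = 0.06933 + 0.17991j ; Δ = 0.04752 - 0.01176j
  [-2]  conj(Y_{8,-2})(Ω₁) = 0.33470 + 0.02799j ; Y_{8,-2}(Ω₂) = -0.07590 + 0.26557j ; Δ = -0.03284 + 0.08676j
  [-1]  conj(Y_{8,-1})(Ω₁) = 0.00455 - 0.10896j ; Y_{8,-1}(Ω₂) = 0.27375 - 0.20647j ; Δ = -0.02125 - 0.03077j
  [+0]  conj(Y_{8,0})(Ω₁) = 0.35318 + 0.00000j ; Y_{8,0}(Ω₂) = 0.17706 + 0.00000j ; Δ = 0.06253 + 0.00000j
  [+1]  conj(Y_{8,1})(Ω₁) = -0.00455 - 0.10896j ; Y_{8,1}(Ω₂) = -0.27375 - 0.20647j ; Δ = -0.02125 + 0.03077j
  [+2]  conj(Y_{8,2})(Ω₁) = 0.33470 - 0.02799j ; Y_{8,2}(Ω₂) = -0.07590 - 0.26557j ; Δ = -0.03284 - 0.08676j
  [+3]  conj(Y_{8,3})(Ω₁) = -0.03169 - 0.25191j ; Y_{8,3}(Ω₂) = -0.06933 + 0.17991j ; Δ = 0.04752 + 0.01176j
  [+4]  conj(Y_{8,4})(Ω₁) = 0.18131 - 0.03053j ; Y_{8,4}(Ω₂) = -0.39539 + 0.24613j ; Δ = -0.06417 + 0.05670j
  [+5]  conj(Y_{8,5})(Ω₁) = -0.09263 - 0.43769j ; Y_{8,5}(Ω₂) = -0.40040 - 0.03589j ; Δ = 0.02138 + 0.17857j
  [+6]  conj(Y_{8,6})(Ω₁) = -0.37445 + 0.09572j ; Y_{8,6}(Ω₂) = -0.15794 - 0.14295j ; Δ = 0.07282 + 0.03841j
  [+7]  conj(Y_{8,7})(Ω₁) = 0.05632 + 0.18738j ; Y_{8,7}(Ω₂) = -0.01400 - 0.07320j ; Δ = 0.01293 - 0.00675j
  [+8]  conj(Y_{8,8})(Ω₁) = 0.05398 - 0.01871j ; Y_{8,8}(Ω₂) = 0.00698 - 0.01418j ; Δ = 0.00011 - 0.00090j
Total Σ_m = 0.13553 - 0.00000j. Multiply by 0.739198: 0.10018 - 0.00000j. P_8(cos γ) = 0.100181

0.100181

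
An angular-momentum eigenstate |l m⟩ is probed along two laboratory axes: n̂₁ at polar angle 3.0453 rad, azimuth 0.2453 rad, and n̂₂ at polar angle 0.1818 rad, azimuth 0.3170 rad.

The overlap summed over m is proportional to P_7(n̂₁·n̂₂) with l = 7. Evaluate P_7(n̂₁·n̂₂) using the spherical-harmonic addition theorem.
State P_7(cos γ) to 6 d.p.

-0.175690

Addition theorem: P_7(cos γ) = (4π/15) Σ_m Y*_{lm}(Ω₁) Y_{lm}(Ω₂), m = −7…7:
  m=-7: -0.000000+0.000000i × -0.000002-0.000003i = +0.000000-0.000000i  (running Σ = +0.000000-0.000000i)
  m=-6: -0.000000-0.000001i × -0.000021-0.000061i = -0.000000+0.000000i  (running Σ = -0.000000+0.000000i)
  m=-5: +0.000012+0.000034i × -0.000012-0.000820i = +0.000000-0.000000i  (running Σ = +0.000000-0.000000i)
  m=-4: -0.000343-0.000513i × +0.002202-0.007049i = -0.000004+0.000001i  (running Σ = -0.000004+0.000001i)
  m=-3: +0.005683+0.005147i × +0.027711-0.038833i = +0.000357-0.000078i  (running Σ = +0.000353-0.000077i)
  m=-2: -0.058898-0.031461i × +0.171829-0.126339i = -0.014095+0.002035i  (running Σ = -0.013742+0.001958i)
  m=-1: +0.357877+0.089592i × +0.556441-0.182548i = +0.215492-0.015477i  (running Σ = +0.201750-0.013519i)
  m=0: -0.955207-0.000000i × +0.641971+0.000000i = -0.613215-0.000000i  (running Σ = -0.411465-0.013519i)
  m=1: -0.357877+0.089592i × -0.556441-0.182548i = +0.215492+0.015477i  (running Σ = -0.195972+0.001958i)
  m=2: -0.058898+0.031461i × +0.171829+0.126339i = -0.014095-0.002035i  (running Σ = -0.210067-0.000077i)
  m=3: -0.005683+0.005147i × -0.027711-0.038833i = +0.000357+0.000078i  (running Σ = -0.209710+0.000001i)
  m=4: -0.000343+0.000513i × +0.002202+0.007049i = -0.000004-0.000001i  (running Σ = -0.209715-0.000000i)
  m=5: -0.000012+0.000034i × +0.000012-0.000820i = +0.000000+0.000000i  (running Σ = -0.209714+0.000000i)
  m=6: -0.000000+0.000001i × -0.000021+0.000061i = -0.000000-0.000000i  (running Σ = -0.209714-0.000000i)
  m=7: +0.000000+0.000000i × +0.000002-0.000003i = +0.000000+0.000000i  (running Σ = -0.209714+0.000000i)
Σ over m = -0.209714+0.000000i; ×(4π/15) → -0.175690+0.000000i. Real part: -0.175690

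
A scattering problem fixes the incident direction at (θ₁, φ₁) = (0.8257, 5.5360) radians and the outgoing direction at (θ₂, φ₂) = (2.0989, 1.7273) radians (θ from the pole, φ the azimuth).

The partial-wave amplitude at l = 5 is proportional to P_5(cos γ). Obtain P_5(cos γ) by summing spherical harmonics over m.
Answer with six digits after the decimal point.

Expand P_5 via completeness: Σ_{m} conj(Y_{5,m}) at Ω₁ times Y_{5,m} at Ω₂ —
  term(m=-5) = 0.02180 + 0.00428j   from Y*(Ω₁)=-0.08250 + 0.05576j, Y(Ω₂)=-0.15734 - 0.15825j
  term(m=-4) = 0.10644 - 0.05449j   from Y*(Ω₁)=-0.28708 - 0.04423j, Y(Ω₂)=-0.33362 + 0.24121j
  term(m=-3) = 0.05154 - 0.11223j   from Y*(Ω₁)=-0.26793 - 0.33765j, Y(Ω₂)=0.12964 + 0.25552j
  term(m=-2) = 0.00838 + 0.03475j   from Y*(Ω₁)=0.01798 - 0.23475j, Y(Ω₂)=-0.14444 + 0.04675j
  term(m=-1) = -0.06131 - 0.04828j   from Y*(Ω₁)=-0.17232 + 0.15963j, Y(Ω₂)=0.05178 + 0.32816j
  term(m=+0) = 0.02327 + 0.00000j   from Y*(Ω₁)=-0.30657 + 0.00000j, Y(Ω₂)=-0.07590 + 0.00000j
  term(m=+1) = -0.06131 + 0.04828j   from Y*(Ω₁)=0.17232 + 0.15963j, Y(Ω₂)=-0.05178 + 0.32816j
  term(m=+2) = 0.00838 - 0.03475j   from Y*(Ω₁)=0.01798 + 0.23475j, Y(Ω₂)=-0.14444 - 0.04675j
  term(m=+3) = 0.05154 + 0.11223j   from Y*(Ω₁)=0.26793 - 0.33765j, Y(Ω₂)=-0.12964 + 0.25552j
  term(m=+4) = 0.10644 + 0.05449j   from Y*(Ω₁)=-0.28708 + 0.04423j, Y(Ω₂)=-0.33362 - 0.24121j
  term(m=+5) = 0.02180 - 0.00428j   from Y*(Ω₁)=0.08250 + 0.05576j, Y(Ω₂)=0.15734 - 0.15825j
Σ over m = 0.27699 + 0.00000j; ×(4π/11) → 0.31644 + 0.00000j. Real part: 0.316438

0.316438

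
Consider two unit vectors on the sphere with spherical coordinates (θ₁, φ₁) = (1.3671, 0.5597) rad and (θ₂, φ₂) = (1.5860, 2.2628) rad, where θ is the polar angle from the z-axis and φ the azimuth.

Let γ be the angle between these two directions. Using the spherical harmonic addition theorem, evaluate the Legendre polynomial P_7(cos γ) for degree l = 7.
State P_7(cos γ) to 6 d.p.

Expand P_7 via completeness: Σ_{m} conj(Y_{7,m}) at Ω₁ times Y_{7,m} at Ω₂ —
  m=-7: -0.308242-0.302688i × -0.495313+0.065581i = +0.172526+0.129710i  (running Σ = +0.172526+0.129710i)
  m=-6: -0.326090-0.071759i × -0.015108+0.024078i = +0.006654-0.006767i  (running Σ = +0.179181+0.122943i)
  m=-5: +0.145681-0.052040i × -0.114464-0.347235i = -0.034745-0.044629i  (running Σ = +0.144435+0.078314i)
  m=-4: +0.208752-0.264574i × -0.031117-0.012197i = -0.009723+0.005686i  (running Σ = +0.134713+0.084001i)
  m=-3: -0.006050+0.055644i × +0.288859-0.159766i = +0.007142+0.017040i  (running Σ = +0.141855+0.101040i)
  m=-2: +0.142189+0.293307i × +0.006613-0.034992i = +0.011204-0.003036i  (running Σ = +0.153059+0.098005i)
  m=-1: -0.014583-0.009137i × +0.202490+0.244344i = -0.000720-0.005413i  (running Σ = +0.152338+0.092591i)
  m=0: -0.321032-0.000000i × +0.036259+0.000000i = -0.011640-0.000000i  (running Σ = +0.140698+0.092591i)
  m=1: +0.014583-0.009137i × -0.202490+0.244344i = -0.000720+0.005413i  (running Σ = +0.139977+0.098005i)
  m=2: +0.142189-0.293307i × +0.006613+0.034992i = +0.011204+0.003036i  (running Σ = +0.151181+0.101040i)
  m=3: +0.006050+0.055644i × -0.288859-0.159766i = +0.007142-0.017040i  (running Σ = +0.158323+0.084001i)
  m=4: +0.208752+0.264574i × -0.031117+0.012197i = -0.009723-0.005686i  (running Σ = +0.148601+0.078314i)
  m=5: -0.145681-0.052040i × +0.114464-0.347235i = -0.034745+0.044629i  (running Σ = +0.113855+0.122943i)
  m=6: -0.326090+0.071759i × -0.015108-0.024078i = +0.006654+0.006767i  (running Σ = +0.120510+0.129710i)
  m=7: +0.308242-0.302688i × +0.495313+0.065581i = +0.172526-0.129710i  (running Σ = +0.293036+0.000000i)
Total Σ_m = +0.293036+0.000000i. Multiply by 0.837758: +0.245493+0.000000i. P_7(cos γ) = 0.245493

0.245493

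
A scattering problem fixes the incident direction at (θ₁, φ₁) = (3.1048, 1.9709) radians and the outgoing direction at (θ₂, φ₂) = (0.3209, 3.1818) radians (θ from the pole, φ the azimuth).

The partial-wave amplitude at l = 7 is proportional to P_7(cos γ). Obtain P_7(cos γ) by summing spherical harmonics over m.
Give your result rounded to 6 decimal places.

0.058146

Addition theorem: P_7(cos γ) = (4π/15) Σ_m Y*_{lm}(Ω₁) Y_{lm}(Ω₂), m = −7…7:
  [-7]  conj(Y_{7,-7})(Ω₁) = 0.00000 + 0.00000j ; Y_{7,-7}(Ω₂) = -0.00015 + 0.00004j ; Δ = -0.00000 - 0.00000j
  [-6]  conj(Y_{7,-6})(Ω₁) = -0.00000 + 0.00000j ; Y_{7,-6}(Ω₂) = 0.00170 - 0.00042j ; Δ = -0.00000 + 0.00000j
  [-5]  conj(Y_{7,-5})(Ω₁) = -0.00000 - 0.00000j ; Y_{7,-5}(Ω₂) = -0.01202 + 0.00245j ; Δ = 0.00000 + 0.00000j
  [-4]  conj(Y_{7,-4})(Ω₁) = 0.00000 - 0.00001j ; Y_{7,-4}(Ω₂) = 0.05924 - 0.00961j ; Δ = -0.00000 - 0.00000j
  [-3]  conj(Y_{7,-3})(Ω₁) = 0.00041 - 0.00016j ; Y_{7,-3}(Ω₂) = -0.20517 + 0.02487j ; Δ = -0.00008 + 0.00004j
  [-2]  conj(Y_{7,-2})(Ω₁) = 0.00704 + 0.00725j ; Y_{7,-2}(Ω₂) = 0.46976 - 0.03786j ; Δ = 0.00358 + 0.00314j
  [-1]  conj(Y_{7,-1})(Ω₁) = -0.05804 + 0.13723j ; Y_{7,-1}(Ω₂) = -0.57247 + 0.02303j ; Δ = 0.03006 - 0.07990j
  [+0]  conj(Y_{7,0})(Ω₁) = -1.07194 + 0.00000j ; Y_{7,0}(Ω₂) = -0.00212 + 0.00000j ; Δ = 0.00228 + 0.00000j
  [+1]  conj(Y_{7,1})(Ω₁) = 0.05804 + 0.13723j ; Y_{7,1}(Ω₂) = 0.57247 + 0.02303j ; Δ = 0.03006 + 0.07990j
  [+2]  conj(Y_{7,2})(Ω₁) = 0.00704 - 0.00725j ; Y_{7,2}(Ω₂) = 0.46976 + 0.03786j ; Δ = 0.00358 - 0.00314j
  [+3]  conj(Y_{7,3})(Ω₁) = -0.00041 - 0.00016j ; Y_{7,3}(Ω₂) = 0.20517 + 0.02487j ; Δ = -0.00008 - 0.00004j
  [+4]  conj(Y_{7,4})(Ω₁) = 0.00000 + 0.00001j ; Y_{7,4}(Ω₂) = 0.05924 + 0.00961j ; Δ = -0.00000 + 0.00000j
  [+5]  conj(Y_{7,5})(Ω₁) = 0.00000 - 0.00000j ; Y_{7,5}(Ω₂) = 0.01202 + 0.00245j ; Δ = 0.00000 - 0.00000j
  [+6]  conj(Y_{7,6})(Ω₁) = -0.00000 - 0.00000j ; Y_{7,6}(Ω₂) = 0.00170 + 0.00042j ; Δ = -0.00000 - 0.00000j
  [+7]  conj(Y_{7,7})(Ω₁) = -0.00000 + 0.00000j ; Y_{7,7}(Ω₂) = 0.00015 + 0.00004j ; Δ = -0.00000 + 0.00000j
Σ over m = 0.06941 - 0.00000j; ×(4π/15) → 0.05815 - 0.00000j. Real part: 0.058146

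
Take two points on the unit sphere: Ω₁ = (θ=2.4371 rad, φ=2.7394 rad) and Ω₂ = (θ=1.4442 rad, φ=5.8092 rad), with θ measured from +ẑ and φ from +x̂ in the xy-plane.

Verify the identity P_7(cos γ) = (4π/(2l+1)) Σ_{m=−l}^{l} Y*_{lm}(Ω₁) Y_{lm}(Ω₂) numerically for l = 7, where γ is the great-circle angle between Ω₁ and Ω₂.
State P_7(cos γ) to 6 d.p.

Summing Y*_{l m}(θ₁,φ₁)·Y_{l m}(θ₂,φ₂) over m ∈ [−7, 7]; prefactor 4π/(2·7+1) = 0.837758:
  [-7]  conj(Y_{7,-7})(Ω₁) = 0.02264 + 0.00766j ; Y_{7,-7}(Ω₂) = -0.46536 - 0.08291j ; Δ = -0.00990 - 0.00544j
  [-6]  conj(Y_{7,-6})(Ω₁) = 0.07850 + 0.07003j ; Y_{7,-6}(Ω₂) = -0.21521 + 0.06603j ; Δ = -0.02152 - 0.00989j
  [-5]  conj(Y_{7,-5})(Ω₁) = 0.11664 + 0.24764j ; Y_{7,-5}(Ω₂) = 0.20028 - 0.19486j ; Δ = 0.07162 + 0.02687j
  [-4]  conj(Y_{7,-4})(Ω₁) = 0.01698 + 0.44701j ; Y_{7,-4}(Ω₂) = 0.08005 - 0.23745j ; Δ = 0.10750 + 0.03175j
  [-3]  conj(Y_{7,-3})(Ω₁) = -0.13790 + 0.36172j ; Y_{7,-3}(Ω₂) = 0.03178 + 0.21192j ; Δ = -0.08104 - 0.01773j
  [-2]  conj(Y_{7,-2})(Ω₁) = 0.02302 - 0.02391j ; Y_{7,-2}(Ω₂) = 0.15062 + 0.20973j ; Δ = 0.00848 + 0.00123j
  [-1]  conj(Y_{7,-1})(Ω₁) = 0.36233 - 0.15413j ; Y_{7,-1}(Ω₂) = -0.16755 - 0.08595j ; Δ = -0.07396 - 0.00532j
  [+0]  conj(Y_{7,0})(Ω₁) = 0.09121 + 0.00000j ; Y_{7,0}(Ω₂) = -0.25996 + 0.00000j ; Δ = -0.02371 + 0.00000j
  [+1]  conj(Y_{7,1})(Ω₁) = -0.36233 - 0.15413j ; Y_{7,1}(Ω₂) = 0.16755 - 0.08595j ; Δ = -0.07396 + 0.00532j
  [+2]  conj(Y_{7,2})(Ω₁) = 0.02302 + 0.02391j ; Y_{7,2}(Ω₂) = 0.15062 - 0.20973j ; Δ = 0.00848 - 0.00123j
  [+3]  conj(Y_{7,3})(Ω₁) = 0.13790 + 0.36172j ; Y_{7,3}(Ω₂) = -0.03178 + 0.21192j ; Δ = -0.08104 + 0.01773j
  [+4]  conj(Y_{7,4})(Ω₁) = 0.01698 - 0.44701j ; Y_{7,4}(Ω₂) = 0.08005 + 0.23745j ; Δ = 0.10750 - 0.03175j
  [+5]  conj(Y_{7,5})(Ω₁) = -0.11664 + 0.24764j ; Y_{7,5}(Ω₂) = -0.20028 - 0.19486j ; Δ = 0.07162 - 0.02687j
  [+6]  conj(Y_{7,6})(Ω₁) = 0.07850 - 0.07003j ; Y_{7,6}(Ω₂) = -0.21521 - 0.06603j ; Δ = -0.02152 + 0.00989j
  [+7]  conj(Y_{7,7})(Ω₁) = -0.02264 + 0.00766j ; Y_{7,7}(Ω₂) = 0.46536 - 0.08291j ; Δ = -0.00990 + 0.00544j
Σ over m = -0.02134 - 0.00000j; ×(4π/15) → -0.01788 - 0.00000j. Real part: -0.017876

-0.017876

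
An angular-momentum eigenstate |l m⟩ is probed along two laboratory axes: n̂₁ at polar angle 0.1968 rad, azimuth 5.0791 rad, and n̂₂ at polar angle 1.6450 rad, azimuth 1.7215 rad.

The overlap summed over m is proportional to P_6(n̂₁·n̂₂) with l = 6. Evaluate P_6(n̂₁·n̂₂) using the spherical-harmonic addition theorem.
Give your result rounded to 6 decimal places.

Term-by-term m-sum for l=6 (normalisation 4π/13 = 0.966644):
  term(m=-6) = (0.000003, 0.000012)   from Y*(Ω₁)=(0.000016, -0.000022), Y(Ω₂)=(-0.293792, 0.373451)
  term(m=-5) = (0.000027, 0.000051)   from Y*(Ω₁)=(0.000453, 0.000122), Y(Ω₂)=(0.083723, 0.089239)
  term(m=-4) = (-0.001076, -0.001260)   from Y*(Ω₁)=(0.000518, 0.004969), Y(Ω₂)=(-0.273101, 0.187969)
  term(m=-3) = (-0.004063, -0.003076)   from Y*(Ω₁)=(-0.032261, 0.016414), Y(Ω₂)=(0.061504, 0.126640)
  term(m=-2) = (0.046961, 0.021652)   from Y*(Ω₁)=(-0.131480, -0.118476), Y(Ω₂)=(-0.279013, 0.086739)
  term(m=-1) = (0.075833, 0.016640)   from Y*(Ω₁)=(0.188981, -0.492029), Y(Ω₂)=(0.022114, 0.145629)
  term(m=+0) = (-0.181202, 0.000000)   from Y*(Ω₁)=(0.643099, -0.000000), Y(Ω₂)=(-0.281763, 0.000000)
  term(m=+1) = (0.075833, -0.016640)   from Y*(Ω₁)=(-0.188981, -0.492029), Y(Ω₂)=(-0.022114, 0.145629)
  term(m=+2) = (0.046961, -0.021652)   from Y*(Ω₁)=(-0.131480, 0.118476), Y(Ω₂)=(-0.279013, -0.086739)
  term(m=+3) = (-0.004063, 0.003076)   from Y*(Ω₁)=(0.032261, 0.016414), Y(Ω₂)=(-0.061504, 0.126640)
  term(m=+4) = (-0.001076, 0.001260)   from Y*(Ω₁)=(0.000518, -0.004969), Y(Ω₂)=(-0.273101, -0.187969)
  term(m=+5) = (0.000027, -0.000051)   from Y*(Ω₁)=(-0.000453, 0.000122), Y(Ω₂)=(-0.083723, 0.089239)
  term(m=+6) = (0.000003, -0.000012)   from Y*(Ω₁)=(0.000016, 0.000022), Y(Ω₂)=(-0.293792, -0.373451)
Σ over m = (0.054170, 0.000000); ×(4π/13) → (0.052363, 0.000000). Real part: 0.052363

0.052363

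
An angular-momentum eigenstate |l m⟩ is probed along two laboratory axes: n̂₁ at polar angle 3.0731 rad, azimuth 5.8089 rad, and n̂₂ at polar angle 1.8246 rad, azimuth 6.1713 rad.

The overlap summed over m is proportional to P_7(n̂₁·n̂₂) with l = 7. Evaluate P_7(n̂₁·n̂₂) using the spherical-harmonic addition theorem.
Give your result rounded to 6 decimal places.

Term-by-term m-sum for l=7 (normalisation 4π/15 = 0.837758):
  m=-7: -0.00000 + 0.00000j × 0.28214 + 0.28090j = -0.00000 - 0.00000j  (running Σ = -0.00000 - 0.00000j)
  m=-6: 0.00000 + 0.00000j × -0.30256 - 0.24035j = -0.00000 - 0.00000j  (running Σ = -0.00000 - 0.00000j)
  m=-5: -0.00000 - 0.00000j × -0.04768 - 0.02985j = 0.00000 + 0.00000j  (running Σ = 0.00000 + 0.00000j)
  m=-4: 0.00005 + 0.00015j × 0.31797 + 0.15263j = -0.00001 + 0.00006j  (running Σ = -0.00001 + 0.00006j)
  m=-3: 0.00041 - 0.00277j × -0.05614 - 0.01959j = -0.00008 + 0.00015j  (running Σ = -0.00008 + 0.00020j)
  m=-2: -0.02010 + 0.02803j × -0.30986 - 0.07052j = 0.00821 - 0.00727j  (running Σ = 0.00812 - 0.00706j)
  m=-1: 0.24109 - 0.12377j × 0.10145 + 0.01140j = 0.02587 - 0.00981j  (running Σ = 0.03399 - 0.01687j)
  m=0: -1.02195 + 0.00000j × 0.30498 + 0.00000j = -0.31167 + 0.00000j  (running Σ = -0.27768 - 0.01687j)
  m=1: -0.24109 - 0.12377j × -0.10145 + 0.01140j = 0.02587 + 0.00981j  (running Σ = -0.25181 - 0.00706j)
  m=2: -0.02010 - 0.02803j × -0.30986 + 0.07052j = 0.00821 + 0.00727j  (running Σ = -0.24361 + 0.00020j)
  m=3: -0.00041 - 0.00277j × 0.05614 - 0.01959j = -0.00008 - 0.00015j  (running Σ = -0.24368 + 0.00006j)
  m=4: 0.00005 - 0.00015j × 0.31797 - 0.15263j = -0.00001 - 0.00006j  (running Σ = -0.24369 + 0.00000j)
  m=5: 0.00000 - 0.00000j × 0.04768 - 0.02985j = 0.00000 - 0.00000j  (running Σ = -0.24369 - 0.00000j)
  m=6: 0.00000 - 0.00000j × -0.30256 + 0.24035j = -0.00000 + 0.00000j  (running Σ = -0.24369 - 0.00000j)
  m=7: 0.00000 + 0.00000j × -0.28214 + 0.28090j = -0.00000 + 0.00000j  (running Σ = -0.24369 + 0.00000j)
Total Σ_m = -0.24369 + 0.00000j. Multiply by 0.837758: -0.20415 + 0.00000j. P_7(cos γ) = -0.204154

-0.204154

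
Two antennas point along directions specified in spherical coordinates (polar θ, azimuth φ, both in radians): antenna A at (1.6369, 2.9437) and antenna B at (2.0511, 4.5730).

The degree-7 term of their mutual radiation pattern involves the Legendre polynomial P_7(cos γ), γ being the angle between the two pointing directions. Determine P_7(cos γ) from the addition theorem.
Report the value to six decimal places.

0.046232

Addition theorem: P_7(cos γ) = (4π/15) Σ_m Y*_{lm}(Ω₁) Y_{lm}(Ω₂), m = −7…7:
  m=-7: Y*=-0.090849+0.483992i  Y=+0.178673-0.120949i  product +0.042306+0.097464i
  m=-6: Y*=-0.045633+0.113120i  Y=+0.281882+0.312167i  product -0.048176+0.017641i
  m=-5: Y*=+0.187999-0.286114i  Y=-0.229394+0.274041i  product +0.035281+0.117152i
  m=-4: Y*=+0.099390-0.100624i  Y=+0.039984+0.024932i  product +0.006483-0.001545i
  m=-3: Y*=-0.247321+0.166916i  Y=-0.143295+0.322464i  product -0.018384-0.103671i
  m=-2: Y*=-0.137885+0.057613i  Y=-0.107478-0.030764i  product +0.016592-0.001950i
  m=-1: Y*=+0.276230-0.055389i  Y=-0.042771+0.304859i  product +0.005071+0.086580i
  m=+0: Y*=+0.151729-0.000000i  Y=-0.152645+0.000000i  product -0.023161+0.000000i
  m=+1: Y*=-0.276230-0.055389i  Y=+0.042771+0.304859i  product +0.005071-0.086580i
  m=+2: Y*=-0.137885-0.057613i  Y=-0.107478+0.030764i  product +0.016592+0.001950i
  m=+3: Y*=+0.247321+0.166916i  Y=+0.143295+0.322464i  product -0.018384+0.103671i
  m=+4: Y*=+0.099390+0.100624i  Y=+0.039984-0.024932i  product +0.006483+0.001545i
  m=+5: Y*=-0.187999-0.286114i  Y=+0.229394+0.274041i  product +0.035281-0.117152i
  m=+6: Y*=-0.045633-0.113120i  Y=+0.281882-0.312167i  product -0.048176-0.017641i
  m=+7: Y*=+0.090849+0.483992i  Y=-0.178673-0.120949i  product +0.042306-0.097464i
Accumulated sum +0.055185+0.000000i; after 4π/(2l+1) scaling, +0.046232+0.000000i ⇒ P_7 = 0.046232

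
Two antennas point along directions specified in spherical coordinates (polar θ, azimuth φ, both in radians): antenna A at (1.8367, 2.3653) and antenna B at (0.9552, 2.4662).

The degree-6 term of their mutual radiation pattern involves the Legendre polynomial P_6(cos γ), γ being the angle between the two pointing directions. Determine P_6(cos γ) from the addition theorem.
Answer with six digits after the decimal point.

0.087834

Term-by-term m-sum for l=6 (normalisation 4π/13 = 0.966644):
  term(m=-6) = +0.045851-0.031733i   from Y*(Ω₁)=-0.021283+0.389178i, Y(Ω₂)=-0.087719-0.113018i
  term(m=-5) = -0.112837+0.062304i   from Y*(Ω₁)=-0.271583+0.247915i, Y(Ω₂)=+0.340859+0.081743i
  term(m=-4) = -0.028911+0.012346i   from Y*(Ω₁)=+0.074286+0.002707i, Y(Ω₂)=-0.382619+0.180140i
  term(m=-3) = +0.044952-0.014038i   from Y*(Ω₁)=+0.236832+0.250138i, Y(Ω₂)=+0.060126-0.122779i
  term(m=-2) = +0.007359-0.001506i   from Y*(Ω₁)=-0.000473+0.025954i, Y(Ω₂)=-0.063151-0.282388i
  term(m=-1) = +0.083100-0.008413i   from Y*(Ω₁)=+0.229980-0.225830i, Y(Ω₂)=+0.202245+0.162012i
  term(m=+0) = +0.011839+0.000000i   from Y*(Ω₁)=+0.052424-0.000000i, Y(Ω₂)=+0.225828+0.000000i
  term(m=+1) = +0.083100+0.008413i   from Y*(Ω₁)=-0.229980-0.225830i, Y(Ω₂)=-0.202245+0.162012i
  term(m=+2) = +0.007359+0.001506i   from Y*(Ω₁)=-0.000473-0.025954i, Y(Ω₂)=-0.063151+0.282388i
  term(m=+3) = +0.044952+0.014038i   from Y*(Ω₁)=-0.236832+0.250138i, Y(Ω₂)=-0.060126-0.122779i
  term(m=+4) = -0.028911-0.012346i   from Y*(Ω₁)=+0.074286-0.002707i, Y(Ω₂)=-0.382619-0.180140i
  term(m=+5) = -0.112837-0.062304i   from Y*(Ω₁)=+0.271583+0.247915i, Y(Ω₂)=-0.340859+0.081743i
  term(m=+6) = +0.045851+0.031733i   from Y*(Ω₁)=-0.021283-0.389178i, Y(Ω₂)=-0.087719+0.113018i
Accumulated sum +0.090865+0.000000i; after 4π/(2l+1) scaling, +0.087834+0.000000i ⇒ P_6 = 0.087834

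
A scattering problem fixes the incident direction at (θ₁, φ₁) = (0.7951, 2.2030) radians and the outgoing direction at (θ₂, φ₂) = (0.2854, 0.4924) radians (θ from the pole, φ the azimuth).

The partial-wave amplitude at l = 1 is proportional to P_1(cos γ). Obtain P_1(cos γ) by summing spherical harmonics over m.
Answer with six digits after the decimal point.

0.643880

Summing Y*_{l m}(θ₁,φ₁)·Y_{l m}(θ₂,φ₂) over m ∈ [−1, 1]; prefactor 4π/(2·1+1) = 4.188790:
  [-1]  conj(Y_{1,-1})(Ω₁) = -0.14576 + 0.19899j ; Y_{1,-1}(Ω₂) = 0.08572 - 0.04598j ; Δ = -0.00334 + 0.02376j
  [+0]  conj(Y_{1,0})(Ω₁) = 0.34213 + 0.00000j ; Y_{1,0}(Ω₂) = 0.46884 + 0.00000j ; Δ = 0.16040 + 0.00000j
  [+1]  conj(Y_{1,1})(Ω₁) = 0.14576 + 0.19899j ; Y_{1,1}(Ω₂) = -0.08572 - 0.04598j ; Δ = -0.00334 - 0.02376j
Σ over m = 0.15371 + 0.00000j; ×(4π/3) → 0.64388 + 0.00000j. Real part: 0.643880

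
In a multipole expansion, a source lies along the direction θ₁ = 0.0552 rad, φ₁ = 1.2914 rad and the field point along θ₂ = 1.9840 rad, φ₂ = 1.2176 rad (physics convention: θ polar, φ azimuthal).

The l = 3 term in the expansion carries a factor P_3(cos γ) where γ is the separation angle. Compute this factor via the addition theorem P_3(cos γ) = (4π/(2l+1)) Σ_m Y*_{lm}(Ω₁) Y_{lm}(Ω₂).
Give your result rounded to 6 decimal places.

Expand P_3 via completeness: Σ_{m} conj(Y_{3,m}) at Ω₁ times Y_{3,m} at Ω₂ —
  [-3]  conj(Y_{3,-3})(Ω₁) = (-0.000052, -0.000047) ; Y_{3,-3}(Ω₂) = (-0.279525, 0.156798) ; Δ = (0.000022, 0.000005)
  [-2]  conj(Y_{3,-2})(Ω₁) = (-0.002634, 0.001647) ; Y_{3,-2}(Ω₂) = (0.261840, 0.223422) ; Δ = (-0.001058, -0.000157)
  [-1]  conj(Y_{3,-1})(Ω₁) = (0.019594, 0.068295) ; Y_{3,-1}(Ω₂) = (-0.019842, 0.053822) ; Δ = (-0.004065, -0.000301)
  [+0]  conj(Y_{3,0})(Ω₁) = (0.739545, -0.000000) ; Y_{3,0}(Ω₂) = (0.328736, 0.000000) ; Δ = (0.243115, 0.000000)
  [+1]  conj(Y_{3,1})(Ω₁) = (-0.019594, 0.068295) ; Y_{3,1}(Ω₂) = (0.019842, 0.053822) ; Δ = (-0.004065, 0.000301)
  [+2]  conj(Y_{3,2})(Ω₁) = (-0.002634, -0.001647) ; Y_{3,2}(Ω₂) = (0.261840, -0.223422) ; Δ = (-0.001058, 0.000157)
  [+3]  conj(Y_{3,3})(Ω₁) = (0.000052, -0.000047) ; Y_{3,3}(Ω₂) = (0.279525, 0.156798) ; Δ = (0.000022, -0.000005)
Σ over m = (0.232915, 0.000000); ×(4π/7) → (0.418127, 0.000000). Real part: 0.418127

0.418127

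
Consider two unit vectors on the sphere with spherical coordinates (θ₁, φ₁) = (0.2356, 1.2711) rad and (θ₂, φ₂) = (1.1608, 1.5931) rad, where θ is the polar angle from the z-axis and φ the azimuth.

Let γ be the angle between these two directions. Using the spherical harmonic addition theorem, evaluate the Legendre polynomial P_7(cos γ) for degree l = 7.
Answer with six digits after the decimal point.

0.323553

Summing Y*_{l m}(θ₁,φ₁)·Y_{l m}(θ₂,φ₂) over m ∈ [−7, 7]; prefactor 4π/(2·7+1) = 0.837758:
  term(m=-7) = (-0.000003, -0.000004)   from Y*(Ω₁)=(-0.000016, 0.000009), Y(Ω₂)=(0.042433, 0.269576)
  term(m=-6) = (-0.000046, -0.000122)   from Y*(Ω₁)=(0.000066, 0.000287), Y(Ω₂)=(-0.439820, 0.059212)
  term(m=-5) = (-0.000029, -0.000728)   from Y*(Ω₁)=(0.002864, 0.000207), Y(Ω₂)=(-0.028231, -0.252102)
  term(m=-4) = (-0.001062, 0.003656)   from Y*(Ω₁)=(0.007155, -0.018339), Y(Ω₂)=(-0.192620, 0.017230)
  term(m=-3) = (-0.018115, 0.026208)   from Y*(Ω₁)=(-0.075380, -0.059930), Y(Ω₂)=(-0.022120, -0.330090)
  term(m=-2) = (0.015294, -0.011482)   from Y*(Ω₁)=(-0.265806, 0.181611), Y(Ω₂)=(-0.059348, 0.002649)
  term(m=-1) = (0.200948, -0.067038)   from Y*(Ω₁)=(0.188149, 0.608890), Y(Ω₂)=(-0.007413, -0.332314)
  term(m=+0) = (-0.007760, 0.000000)   from Y*(Ω₁)=(0.393391, -0.000000), Y(Ω₂)=(-0.019725, 0.000000)
  term(m=+1) = (0.200948, 0.067038)   from Y*(Ω₁)=(-0.188149, 0.608890), Y(Ω₂)=(0.007413, -0.332314)
  term(m=+2) = (0.015294, 0.011482)   from Y*(Ω₁)=(-0.265806, -0.181611), Y(Ω₂)=(-0.059348, -0.002649)
  term(m=+3) = (-0.018115, -0.026208)   from Y*(Ω₁)=(0.075380, -0.059930), Y(Ω₂)=(0.022120, -0.330090)
  term(m=+4) = (-0.001062, -0.003656)   from Y*(Ω₁)=(0.007155, 0.018339), Y(Ω₂)=(-0.192620, -0.017230)
  term(m=+5) = (-0.000029, 0.000728)   from Y*(Ω₁)=(-0.002864, 0.000207), Y(Ω₂)=(0.028231, -0.252102)
  term(m=+6) = (-0.000046, 0.000122)   from Y*(Ω₁)=(0.000066, -0.000287), Y(Ω₂)=(-0.439820, -0.059212)
  term(m=+7) = (-0.000003, 0.000004)   from Y*(Ω₁)=(0.000016, 0.000009), Y(Ω₂)=(-0.042433, 0.269576)
Σ over m = (0.386213, 0.000000); ×(4π/15) → (0.323553, 0.000000). Real part: 0.323553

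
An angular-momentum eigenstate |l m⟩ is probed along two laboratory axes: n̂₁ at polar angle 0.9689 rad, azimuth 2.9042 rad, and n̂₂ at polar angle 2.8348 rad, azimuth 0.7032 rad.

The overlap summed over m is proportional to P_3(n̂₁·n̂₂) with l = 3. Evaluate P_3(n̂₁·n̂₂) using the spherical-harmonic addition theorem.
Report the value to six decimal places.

Term-by-term m-sum for l=3 (normalisation 4π/7 = 1.795196):
  m=-3: -0.176860+0.152687i × -0.005897-0.009864i = +0.002549+0.000844i  (running Σ = +0.002549+0.000844i)
  m=-2: +0.349659-0.179725i × -0.014542+0.087660i = +0.010670+0.033265i  (running Σ = +0.013219+0.034109i)
  m=-1: -0.156112+0.037772i × +0.263842-0.223678i = -0.032740+0.044885i  (running Σ = -0.019521+0.078994i)
  m=0: -0.295190-0.000000i × -0.549271+0.000000i = +0.162139+0.000000i  (running Σ = +0.142618+0.078994i)
  m=1: +0.156112+0.037772i × -0.263842-0.223678i = -0.032740-0.044885i  (running Σ = +0.109878+0.034109i)
  m=2: +0.349659+0.179725i × -0.014542-0.087660i = +0.010670-0.033265i  (running Σ = +0.120548+0.000844i)
  m=3: +0.176860+0.152687i × +0.005897-0.009864i = +0.002549-0.000844i  (running Σ = +0.123097-0.000000i)
Total Σ_m = +0.123097-0.000000i. Multiply by 1.795196: +0.220982-0.000000i. P_3(cos γ) = 0.220982

0.220982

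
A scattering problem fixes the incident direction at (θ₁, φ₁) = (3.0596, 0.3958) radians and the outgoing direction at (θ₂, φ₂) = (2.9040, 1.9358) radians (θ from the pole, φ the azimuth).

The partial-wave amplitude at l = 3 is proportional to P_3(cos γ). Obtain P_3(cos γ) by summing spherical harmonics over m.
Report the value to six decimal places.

Term-by-term m-sum for l=3 (normalisation 4π/7 = 1.795196):
  [-3]  conj(Y_{3,-3})(Ω₁) = (0.000086, 0.000213) ; Y_{3,-3}(Ω₂) = (0.004836, 0.002492) ; Δ = (-0.000000, 0.000001)
  [-2]  conj(Y_{3,-2})(Ω₁) = (-0.004801, -0.004861) ; Y_{3,-2}(Ω₂) = (0.041002, -0.036694) ; Δ = (-0.000375, -0.000023)
  [-1]  conj(Y_{3,-1})(Ω₁) = (0.096870, 0.040477) ; Y_{3,-1}(Ω₂) = (-0.101086, -0.264535) ; Δ = (0.000915, -0.029717)
  [+0]  conj(Y_{3,0})(Ω₁) = (-0.731371, -0.000000) ; Y_{3,0}(Ω₂) = (-0.624927, 0.000000) ; Δ = (0.457054, 0.000000)
  [+1]  conj(Y_{3,1})(Ω₁) = (-0.096870, 0.040477) ; Y_{3,1}(Ω₂) = (0.101086, -0.264535) ; Δ = (0.000915, 0.029717)
  [+2]  conj(Y_{3,2})(Ω₁) = (-0.004801, 0.004861) ; Y_{3,2}(Ω₂) = (0.041002, 0.036694) ; Δ = (-0.000375, 0.000023)
  [+3]  conj(Y_{3,3})(Ω₁) = (-0.000086, 0.000213) ; Y_{3,3}(Ω₂) = (-0.004836, 0.002492) ; Δ = (-0.000000, -0.000001)
Total Σ_m = (0.458134, 0.000000). Multiply by 1.795196: (0.822440, 0.000000). P_3(cos γ) = 0.822440

0.822440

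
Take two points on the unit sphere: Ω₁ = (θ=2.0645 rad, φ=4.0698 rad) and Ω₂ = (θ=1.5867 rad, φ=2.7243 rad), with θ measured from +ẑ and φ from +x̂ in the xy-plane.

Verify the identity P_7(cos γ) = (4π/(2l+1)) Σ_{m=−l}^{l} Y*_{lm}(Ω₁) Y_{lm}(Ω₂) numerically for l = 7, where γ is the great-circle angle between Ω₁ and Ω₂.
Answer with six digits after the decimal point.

Term-by-term m-sum for l=7 (normalisation 4π/15 = 0.837758):
  m=-7: -0.20061 - 0.04365j × 0.48750 - 0.10929j = -0.10257 + 0.00064j  (running Σ = -0.10257 + 0.00064j)
  m=-6: -0.31244 + 0.27070j × 0.02389 - 0.01770j = -0.00267 + 0.01200j  (running Σ = -0.10524 + 0.01264j)
  m=-5: 0.02659 + 0.37197j × -0.18023 + 0.31796j = -0.12306 - 0.05859j  (running Σ = -0.22830 - 0.04594j)
  m=-4: -0.01417 - 0.00911j × -0.00343 + 0.03479j = 0.00037 - 0.00046j  (running Σ = -0.22794 - 0.04641j)
  m=-3: -0.32629 + 0.12169j × -0.10345 - 0.31329j = 0.07188 + 0.08964j  (running Σ = -0.15606 + 0.04323j)
  m=-2: -0.04035 + 0.13742j × -0.02501 - 0.02760j = 0.00480 - 0.00232j  (running Σ = -0.15126 + 0.04091j)
  m=-1: -0.17567 - 0.23468j × 0.28994 + 0.12854j = -0.02077 - 0.09062j  (running Σ = -0.17203 - 0.04971j)
  m=0: -0.18280 + 0.00000j × 0.03792 + 0.00000j = -0.00693 + 0.00000j  (running Σ = -0.17896 - 0.04971j)
  m=1: 0.17567 - 0.23468j × -0.28994 + 0.12854j = -0.02077 + 0.09062j  (running Σ = -0.19973 + 0.04091j)
  m=2: -0.04035 - 0.13742j × -0.02501 + 0.02760j = 0.00480 + 0.00232j  (running Σ = -0.19493 + 0.04323j)
  m=3: 0.32629 + 0.12169j × 0.10345 - 0.31329j = 0.07188 - 0.08964j  (running Σ = -0.12305 - 0.04641j)
  m=4: -0.01417 + 0.00911j × -0.00343 - 0.03479j = 0.00037 + 0.00046j  (running Σ = -0.12268 - 0.04594j)
  m=5: -0.02659 + 0.37197j × 0.18023 + 0.31796j = -0.12306 + 0.05859j  (running Σ = -0.24574 + 0.01264j)
  m=6: -0.31244 - 0.27070j × 0.02389 + 0.01770j = -0.00267 - 0.01200j  (running Σ = -0.24841 + 0.00064j)
  m=7: 0.20061 - 0.04365j × -0.48750 - 0.10929j = -0.10257 - 0.00064j  (running Σ = -0.35098 + 0.00000j)
Total Σ_m = -0.35098 + 0.00000j. Multiply by 0.837758: -0.29404 + 0.00000j. P_7(cos γ) = -0.294039

-0.294039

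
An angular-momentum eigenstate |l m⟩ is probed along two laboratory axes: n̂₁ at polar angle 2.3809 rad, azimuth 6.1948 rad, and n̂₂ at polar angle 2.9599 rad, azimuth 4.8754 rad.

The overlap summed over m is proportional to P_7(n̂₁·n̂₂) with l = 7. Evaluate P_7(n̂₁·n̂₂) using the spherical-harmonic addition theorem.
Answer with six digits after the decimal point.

-0.007567

Addition theorem: P_7(cos γ) = (4π/15) Σ_m Y*_{lm}(Ω₁) Y_{lm}(Ω₂), m = −7…7:
  m=-7: +0.030156-0.021469i × -0.000003-0.000001i = -0.000000+0.000000i  (running Σ = -0.000000+0.000000i)
  m=-6: -0.125537+0.073607i × +0.000036-0.000053i = -0.000001+0.000009i  (running Σ = -0.000001+0.000009i)
  m=-5: +0.300709-0.142276i × +0.000595+0.000561i = +0.000259+0.000084i  (running Σ = +0.000258+0.000093i)
  m=-4: -0.430491+0.158871i × -0.005856+0.004471i = +0.001811-0.002855i  (running Σ = +0.002069-0.002762i)
  m=-3: +0.270748-0.073522i × -0.022374-0.042045i = -0.009149-0.009739i  (running Σ = -0.007080-0.012500i)
  m=-2: +0.177529-0.031713i × +0.201840-0.068239i = +0.033668-0.018515i  (running Σ = +0.026588-0.031016i)
  m=-1: -0.371644+0.032934i × +0.095012+0.577684i = -0.054336-0.211564i  (running Σ = -0.027748-0.242580i)
  m=0: -0.072321-0.000000i × -0.642441+0.000000i = +0.046462+0.000000i  (running Σ = +0.018715-0.242580i)
  m=1: +0.371644+0.032934i × -0.095012+0.577684i = -0.054336+0.211564i  (running Σ = -0.035621-0.031016i)
  m=2: +0.177529+0.031713i × +0.201840+0.068239i = +0.033668+0.018515i  (running Σ = -0.001953-0.012500i)
  m=3: -0.270748-0.073522i × +0.022374-0.042045i = -0.009149+0.009739i  (running Σ = -0.011102-0.002762i)
  m=4: -0.430491-0.158871i × -0.005856-0.004471i = +0.001811+0.002855i  (running Σ = -0.009291+0.000093i)
  m=5: -0.300709-0.142276i × -0.000595+0.000561i = +0.000259-0.000084i  (running Σ = -0.009032+0.000009i)
  m=6: -0.125537-0.073607i × +0.000036+0.000053i = -0.000001-0.000009i  (running Σ = -0.009033+0.000000i)
  m=7: -0.030156-0.021469i × +0.000003-0.000001i = -0.000000-0.000000i  (running Σ = -0.009033-0.000000i)
Accumulated sum -0.009033-0.000000i; after 4π/(2l+1) scaling, -0.007567-0.000000i ⇒ P_7 = -0.007567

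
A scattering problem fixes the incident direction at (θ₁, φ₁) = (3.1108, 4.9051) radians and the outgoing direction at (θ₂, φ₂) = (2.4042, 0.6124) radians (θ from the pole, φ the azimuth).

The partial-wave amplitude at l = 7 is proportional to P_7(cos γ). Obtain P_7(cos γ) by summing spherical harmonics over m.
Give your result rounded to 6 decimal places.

Addition theorem: P_7(cos γ) = (4π/15) Σ_m Y*_{lm}(Ω₁) Y_{lm}(Ω₂), m = −7…7:
  m=-7: Y*=(-0.000000, 0.000000)  Y=(-0.012824, 0.028290)  product (0.000000, -0.000000)
  m=-6: Y*=(0.000000, 0.000000)  Y=(0.110215, -0.064993)  product (0.000000, 0.000000)
  m=-5: Y*=(0.000000, -0.000000)  Y=(-0.307742, -0.024546)  product (-0.000000, 0.000000)
  m=-4: Y*=(-0.000005, -0.000005)  Y=(0.352440, 0.292064)  product (-0.000000, -0.000003)
  m=-3: Y*=(-0.000141, 0.000216)  Y=(-0.086486, -0.316925)  product (0.000081, 0.000026)
  m=-2: Y*=(0.006570, 0.002666)  Y=(0.041543, -0.115239)  product (0.000580, -0.000646)
  m=-1: Y*=(0.023951, -0.122740)  Y=(-0.318735, 0.223911)  product (0.019849, 0.044484)
  m=+0: Y*=(-1.078093, -0.000000)  Y=(-0.005679, 0.000000)  product (0.006123, 0.000000)
  m=+1: Y*=(-0.023951, -0.122740)  Y=(0.318735, 0.223911)  product (0.019849, -0.044484)
  m=+2: Y*=(0.006570, -0.002666)  Y=(0.041543, 0.115239)  product (0.000580, 0.000646)
  m=+3: Y*=(0.000141, 0.000216)  Y=(0.086486, -0.316925)  product (0.000081, -0.000026)
  m=+4: Y*=(-0.000005, 0.000005)  Y=(0.352440, -0.292064)  product (-0.000000, 0.000003)
  m=+5: Y*=(-0.000000, -0.000000)  Y=(0.307742, -0.024546)  product (-0.000000, -0.000000)
  m=+6: Y*=(0.000000, -0.000000)  Y=(0.110215, 0.064993)  product (0.000000, -0.000000)
  m=+7: Y*=(0.000000, 0.000000)  Y=(0.012824, 0.028290)  product (0.000000, 0.000000)
Total Σ_m = (0.047141, 0.000000). Multiply by 0.837758: (0.039493, 0.000000). P_7(cos γ) = 0.039493

0.039493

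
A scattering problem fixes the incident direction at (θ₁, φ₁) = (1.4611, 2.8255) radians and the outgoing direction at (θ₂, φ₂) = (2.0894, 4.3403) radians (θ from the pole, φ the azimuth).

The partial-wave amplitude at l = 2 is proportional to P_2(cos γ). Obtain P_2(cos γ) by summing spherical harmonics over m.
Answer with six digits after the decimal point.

-0.499947

Term-by-term m-sum for l=2 (normalisation 4π/5 = 2.513274):
  [-2]  conj(Y_{2,-2})(Ω₁) = +0.307887-0.225517i ; Y_{2,-2}(Ω₂) = -0.214346-0.197366i ; Δ = -0.110504-0.012428i
  [-1]  conj(Y_{2,-1})(Ω₁) = -0.079903+0.026133i ; Y_{2,-1}(Ω₂) = +0.120912-0.309819i ; Δ = -0.001565+0.027915i
  [+0]  conj(Y_{2,0})(Ω₁) = -0.304052-0.000000i ; Y_{2,0}(Ω₂) = -0.082929+0.000000i ; Δ = +0.025215+0.000000i
  [+1]  conj(Y_{2,1})(Ω₁) = +0.079903+0.026133i ; Y_{2,1}(Ω₂) = -0.120912-0.309819i ; Δ = -0.001565-0.027915i
  [+2]  conj(Y_{2,2})(Ω₁) = +0.307887+0.225517i ; Y_{2,2}(Ω₂) = -0.214346+0.197366i ; Δ = -0.110504+0.012428i
Accumulated sum -0.198923+0.000000i; after 4π/(2l+1) scaling, -0.499947+0.000000i ⇒ P_2 = -0.499947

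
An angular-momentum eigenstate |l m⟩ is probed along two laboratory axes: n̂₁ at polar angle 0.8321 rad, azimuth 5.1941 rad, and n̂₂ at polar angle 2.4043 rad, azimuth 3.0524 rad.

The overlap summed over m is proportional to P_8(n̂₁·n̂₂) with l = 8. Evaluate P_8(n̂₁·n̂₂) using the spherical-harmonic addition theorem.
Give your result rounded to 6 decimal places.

Expand P_8 via completeness: Σ_{m} conj(Y_{8,m}) at Ω₁ times Y_{8,m} at Ω₂ —
  m=-8: Y*=-0.03484 - 0.03007j  Y=0.01626 + 0.01408j  product -0.00014 - 0.00098j
  m=-7: Y*=0.03828 - 0.16322j  Y=0.07686 + 0.05538j  product 0.01198 - 0.01043j
  m=-6: Y*=0.34543 - 0.08869j  Y=0.21585 + 0.12797j  product 0.08591 + 0.02506j
  m=-5: Y*=0.30760 + 0.34163j  Y=0.38936 + 0.18615j  product 0.05618 + 0.19028j
  m=-4: Y*=-0.09065 + 0.24374j  Y=0.40621 + 0.15140j  product -0.07372 + 0.08529j
  m=-3: Y*=0.18192 - 0.02298j  Y=0.08799 + 0.02412j  product 0.01656 + 0.00237j
  m=-2: Y*=0.21189 + 0.30488j  Y=-0.33375 - 0.06018j  product -0.05237 - 0.11450j
  m=-1: Y*=0.00759 - 0.01453j  Y=-0.26607 - 0.02379j  product -0.00237 + 0.00368j
  m=+0: Y*=0.36961 + 0.00000j  Y=0.26505 + 0.00000j  product 0.09797 + 0.00000j
  m=+1: Y*=-0.00759 - 0.01453j  Y=0.26607 - 0.02379j  product -0.00237 - 0.00368j
  m=+2: Y*=0.21189 - 0.30488j  Y=-0.33375 + 0.06018j  product -0.05237 + 0.11450j
  m=+3: Y*=-0.18192 - 0.02298j  Y=-0.08799 + 0.02412j  product 0.01656 - 0.00237j
  m=+4: Y*=-0.09065 - 0.24374j  Y=0.40621 - 0.15140j  product -0.07372 - 0.08529j
  m=+5: Y*=-0.30760 + 0.34163j  Y=-0.38936 + 0.18615j  product 0.05618 - 0.19028j
  m=+6: Y*=0.34543 + 0.08869j  Y=0.21585 - 0.12797j  product 0.08591 - 0.02506j
  m=+7: Y*=-0.03828 - 0.16322j  Y=-0.07686 + 0.05538j  product 0.01198 + 0.01043j
  m=+8: Y*=-0.03484 + 0.03007j  Y=0.01626 - 0.01408j  product -0.00014 + 0.00098j
Σ over m = 0.18201 - 0.00000j; ×(4π/17) → 0.13454 - 0.00000j. Real part: 0.134540

0.134540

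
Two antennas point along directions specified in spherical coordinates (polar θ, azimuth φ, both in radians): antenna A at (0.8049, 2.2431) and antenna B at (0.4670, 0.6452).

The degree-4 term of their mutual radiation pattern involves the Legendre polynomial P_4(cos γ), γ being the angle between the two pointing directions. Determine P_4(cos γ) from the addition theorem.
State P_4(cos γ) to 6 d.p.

-0.414719

Summing Y*_{l m}(θ₁,φ₁)·Y_{l m}(θ₂,φ₂) over m ∈ [−4, 4]; prefactor 4π/(2·4+1) = 1.396263:
  [-4]  conj(Y_{4,-4})(Ω₁) = -0.107416+0.052203i ; Y_{4,-4}(Ω₂) = -0.015396-0.009669i ; Δ = +0.002159+0.000235i
  [-3]  conj(Y_{4,-3})(Ω₁) = +0.293077+0.140171i ; Y_{4,-3}(Ω₂) = -0.036386-0.095276i ; Δ = +0.002691-0.033024i
  [-2]  conj(Y_{4,-2})(Ω₁) = -0.092115-0.400279i ; Y_{4,-2}(Ω₂) = +0.085961-0.298491i ; Δ = -0.127398-0.006913i
  [-1]  conj(Y_{4,-1})(Ω₁) = -0.053512+0.067226i ; Y_{4,-1}(Ω₂) = +0.392215-0.295203i ; Δ = -0.001143+0.042164i
  [+0]  conj(Y_{4,0})(Ω₁) = -0.352708-0.000000i ; Y_{4,0}(Ω₂) = +0.140732+0.000000i ; Δ = -0.049637-0.000000i
  [+1]  conj(Y_{4,1})(Ω₁) = +0.053512+0.067226i ; Y_{4,1}(Ω₂) = -0.392215-0.295203i ; Δ = -0.001143-0.042164i
  [+2]  conj(Y_{4,2})(Ω₁) = -0.092115+0.400279i ; Y_{4,2}(Ω₂) = +0.085961+0.298491i ; Δ = -0.127398+0.006913i
  [+3]  conj(Y_{4,3})(Ω₁) = -0.293077+0.140171i ; Y_{4,3}(Ω₂) = +0.036386-0.095276i ; Δ = +0.002691+0.033024i
  [+4]  conj(Y_{4,4})(Ω₁) = -0.107416-0.052203i ; Y_{4,4}(Ω₂) = -0.015396+0.009669i ; Δ = +0.002159-0.000235i
Total Σ_m = -0.297021+0.000000i. Multiply by 1.396263: -0.414719+0.000000i. P_4(cos γ) = -0.414719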